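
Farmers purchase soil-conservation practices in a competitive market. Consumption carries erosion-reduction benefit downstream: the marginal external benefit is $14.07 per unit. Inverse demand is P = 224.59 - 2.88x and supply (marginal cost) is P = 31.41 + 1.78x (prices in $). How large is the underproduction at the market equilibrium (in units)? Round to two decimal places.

Market equilibrium (private): 31.41 + 1.78x = 224.59 - 2.88x → x_m = 41.4549.
Social marginal benefit = demand + MEB = 238.66 - 2.88x.
Set SMB = MC: 238.66 - 2.88x = 31.41 + 1.78x → x* = 44.4742.
Gap = |41.4549 − 44.4742| = 3.0193.

3.02 units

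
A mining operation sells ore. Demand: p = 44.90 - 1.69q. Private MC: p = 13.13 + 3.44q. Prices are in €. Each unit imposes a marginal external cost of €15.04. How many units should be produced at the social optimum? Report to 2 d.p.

q* = 3.26

Social marginal cost = private MC + MEC = 28.17 + 3.44q.
Set SMC = demand: 28.17 + 3.44q = 44.90 - 1.69q → q* = 3.2612.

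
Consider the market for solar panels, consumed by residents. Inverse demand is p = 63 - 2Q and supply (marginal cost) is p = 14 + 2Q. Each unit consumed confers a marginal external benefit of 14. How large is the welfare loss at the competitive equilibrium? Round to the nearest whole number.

Market equilibrium (private): 14 + 2Q = 63 - 2Q → Q_m = 12.2500.
Social marginal benefit = demand + MEB = 77 - 2Q.
Set SMB = MC: 77 - 2Q = 14 + 2Q → Q* = 15.7500.
Height of the DWL triangle at Q_m is SMB(Q_m) − MC(Q_m) = MEB(Q_m) = 14.0000.
DWL = ½ × 3.5000 × 14.0000 = 24.5000.

DWL = 25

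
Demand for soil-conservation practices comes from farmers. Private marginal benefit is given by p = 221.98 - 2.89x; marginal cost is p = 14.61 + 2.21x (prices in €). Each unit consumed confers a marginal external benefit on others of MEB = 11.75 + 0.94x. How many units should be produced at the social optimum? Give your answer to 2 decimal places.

Social marginal benefit = demand + MEB = 233.73 - 1.95x.
Set SMB = MC: 233.73 - 1.95x = 14.61 + 2.21x → x* = 52.6731.

x* = 52.67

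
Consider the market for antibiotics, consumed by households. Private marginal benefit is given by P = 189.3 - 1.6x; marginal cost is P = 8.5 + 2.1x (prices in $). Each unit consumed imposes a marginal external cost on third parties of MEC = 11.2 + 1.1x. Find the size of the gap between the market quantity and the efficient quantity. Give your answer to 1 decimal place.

Market equilibrium (private): 8.5 + 2.1x = 189.3 - 1.6x → x_m = 48.8649.
Social marginal benefit = demand − MEC = 178.1 - 2.7x.
Set SMB = MC: 178.1 - 2.7x = 8.5 + 2.1x → x* = 35.3333.
Gap = |48.8649 − 35.3333| = 13.5316.

13.5 units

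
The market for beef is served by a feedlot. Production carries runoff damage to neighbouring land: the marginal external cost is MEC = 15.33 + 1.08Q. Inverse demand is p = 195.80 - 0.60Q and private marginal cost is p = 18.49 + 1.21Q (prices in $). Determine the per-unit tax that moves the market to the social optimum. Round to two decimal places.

Social marginal cost = private MC + MEC = 33.82 + 2.29Q.
Set SMC = demand: 33.82 + 2.29Q = 195.80 - 0.60Q → Q* = 56.0484.
The Pigouvian tax equals MEC at Q*: 15.33 + 1.08×56.0484 = 75.8623.

tax = $75.86 per unit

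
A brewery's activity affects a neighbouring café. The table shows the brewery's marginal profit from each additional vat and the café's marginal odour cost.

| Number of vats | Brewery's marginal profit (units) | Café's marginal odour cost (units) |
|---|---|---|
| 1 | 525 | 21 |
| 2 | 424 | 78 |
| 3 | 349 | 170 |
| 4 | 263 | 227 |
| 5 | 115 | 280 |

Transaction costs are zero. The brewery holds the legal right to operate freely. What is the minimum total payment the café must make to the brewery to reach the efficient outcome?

115

Left alone the brewery would choose level 5 (marginal profit stays positive).
Efficient level: k* = 4 (marginal profit ≥ marginal odour cost through 4).
The café must at least cover the brewery's forgone profit from cutting 5→4: 115 = 115.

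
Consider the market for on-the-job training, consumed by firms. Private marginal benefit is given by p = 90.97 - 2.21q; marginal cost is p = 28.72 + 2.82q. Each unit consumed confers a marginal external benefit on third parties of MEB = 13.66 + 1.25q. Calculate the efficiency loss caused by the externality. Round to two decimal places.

Market equilibrium (private): 28.72 + 2.82q = 90.97 - 2.21q → q_m = 12.3757.
Social marginal benefit = demand + MEB = 104.63 - 0.96q.
Set SMB = MC: 104.63 - 0.96q = 28.72 + 2.82q → q* = 20.0820.
Height of the DWL triangle at q_m is SMB(q_m) − MC(q_m) = MEB(q_m) = 29.1297.
DWL = ½ × 7.7063 × 29.1297 = 112.2411.

DWL = 112.24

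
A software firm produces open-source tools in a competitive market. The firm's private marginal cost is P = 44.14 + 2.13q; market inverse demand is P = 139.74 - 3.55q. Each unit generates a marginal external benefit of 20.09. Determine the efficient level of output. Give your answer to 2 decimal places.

Social marginal cost = private MC − MEB = 24.05 + 2.13q.
Set SMC = demand: 24.05 + 2.13q = 139.74 - 3.55q → q* = 20.3680.

q* = 20.37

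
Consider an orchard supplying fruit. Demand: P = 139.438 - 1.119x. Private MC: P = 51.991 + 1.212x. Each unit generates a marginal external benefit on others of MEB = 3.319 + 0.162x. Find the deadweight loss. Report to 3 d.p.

DWL = 20.353

Market equilibrium (private): 51.991 + 1.212x = 139.438 - 1.119x → x_m = 37.5148.
Social marginal cost = private MC − MEB = 48.672 + 1.050x.
Set SMC = demand: 48.672 + 1.050x = 139.438 - 1.119x → x* = 41.8469.
Height of the DWL triangle at x_m is demand(x_m) − SMC(x_m) = MEB(x_m) = 9.3964.
DWL = ½ × 4.3321 × 9.3964 = 20.3531.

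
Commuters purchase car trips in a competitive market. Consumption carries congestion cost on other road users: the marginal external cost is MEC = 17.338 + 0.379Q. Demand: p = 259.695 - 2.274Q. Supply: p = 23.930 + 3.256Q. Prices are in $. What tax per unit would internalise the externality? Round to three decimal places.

Social marginal benefit = demand − MEC = 242.357 - 2.653Q.
Set SMB = MC: 242.357 - 2.653Q = 23.930 + 3.256Q → Q* = 36.9651.
The Pigouvian tax equals MEC at Q*: 17.338 + 0.379×36.9651 = 31.3478.

tax = $31.348 per unit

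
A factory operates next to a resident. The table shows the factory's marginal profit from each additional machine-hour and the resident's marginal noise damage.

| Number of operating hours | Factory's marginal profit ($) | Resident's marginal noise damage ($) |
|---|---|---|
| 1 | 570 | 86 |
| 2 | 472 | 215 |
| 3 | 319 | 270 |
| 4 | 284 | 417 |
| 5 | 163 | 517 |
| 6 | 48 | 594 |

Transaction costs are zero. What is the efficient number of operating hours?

Bargaining reaches the level where marginal profit last exceeds marginal noise damage.
That holds through level 3 (319 ≥ 270) but not at 4 (284 < 417).

3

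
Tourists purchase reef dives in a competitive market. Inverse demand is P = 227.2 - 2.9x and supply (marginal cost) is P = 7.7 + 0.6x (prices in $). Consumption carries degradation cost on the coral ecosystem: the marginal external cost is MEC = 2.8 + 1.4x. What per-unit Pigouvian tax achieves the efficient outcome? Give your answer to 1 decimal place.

tax = $64.7 per unit

Social marginal benefit = demand − MEC = 224.4 - 4.3x.
Set SMB = MC: 224.4 - 4.3x = 7.7 + 0.6x → x* = 44.2245.
The Pigouvian tax equals MEC at x*: 2.8 + 1.4×44.2245 = 64.7143.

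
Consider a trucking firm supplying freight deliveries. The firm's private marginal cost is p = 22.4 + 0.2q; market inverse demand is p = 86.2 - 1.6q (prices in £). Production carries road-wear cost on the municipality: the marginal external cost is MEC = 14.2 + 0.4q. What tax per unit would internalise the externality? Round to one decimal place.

tax = £23.2 per unit

Social marginal cost = private MC + MEC = 36.6 + 0.6q.
Set SMC = demand: 36.6 + 0.6q = 86.2 - 1.6q → q* = 22.5455.
The Pigouvian tax equals MEC at q*: 14.2 + 0.4×22.5455 = 23.2182.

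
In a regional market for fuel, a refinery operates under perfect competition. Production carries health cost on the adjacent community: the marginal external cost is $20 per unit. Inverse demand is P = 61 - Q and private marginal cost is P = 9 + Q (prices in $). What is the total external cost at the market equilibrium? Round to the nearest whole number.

Market equilibrium (private): 9 + Q = 61 - Q → Q_m = 26.0000.
Total external cost = MEC × Q_m = 20 × 26.0000 = 520.0000.

$520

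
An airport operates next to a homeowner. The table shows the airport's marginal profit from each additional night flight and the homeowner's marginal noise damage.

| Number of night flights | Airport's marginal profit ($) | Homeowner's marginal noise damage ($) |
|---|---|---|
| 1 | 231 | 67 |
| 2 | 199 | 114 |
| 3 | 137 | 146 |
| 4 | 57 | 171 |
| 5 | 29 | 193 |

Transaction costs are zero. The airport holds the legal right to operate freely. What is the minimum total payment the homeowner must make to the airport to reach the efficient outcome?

Left alone the airport would choose level 5 (marginal profit stays positive).
Efficient level: k* = 2 (marginal profit ≥ marginal noise damage through 2).
The homeowner must at least cover the airport's forgone profit from cutting 5→2: 137 + 57 + 29 = 223.

$223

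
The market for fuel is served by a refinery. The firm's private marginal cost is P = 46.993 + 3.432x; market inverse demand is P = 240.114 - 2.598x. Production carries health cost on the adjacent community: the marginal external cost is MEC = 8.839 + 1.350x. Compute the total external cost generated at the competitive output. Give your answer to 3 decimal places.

Market equilibrium (private): 46.993 + 3.432x = 240.114 - 2.598x → x_m = 32.0267.
Total external cost = ∫₀^{x_m} (8.839 + 1.350x) dx = 8.839×32.0267 + ½×1.350×32.0267² = 975.4379.

975.438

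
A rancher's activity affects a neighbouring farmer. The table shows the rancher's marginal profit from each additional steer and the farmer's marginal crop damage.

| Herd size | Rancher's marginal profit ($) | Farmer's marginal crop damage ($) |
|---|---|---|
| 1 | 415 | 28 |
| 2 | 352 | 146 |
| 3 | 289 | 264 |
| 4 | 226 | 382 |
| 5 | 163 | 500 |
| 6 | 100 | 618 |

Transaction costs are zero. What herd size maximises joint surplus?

3

Bargaining reaches the level where marginal profit last exceeds marginal crop damage.
That holds through level 3 (289 ≥ 264) but not at 4 (226 < 382).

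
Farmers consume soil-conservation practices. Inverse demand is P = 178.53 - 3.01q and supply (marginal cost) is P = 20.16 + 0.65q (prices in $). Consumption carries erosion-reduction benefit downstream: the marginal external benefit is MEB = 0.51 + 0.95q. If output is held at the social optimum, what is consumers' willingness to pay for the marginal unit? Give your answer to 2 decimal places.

P = $2.06

Social marginal benefit = demand + MEB = 179.04 - 2.06q.
Set SMB = MC: 179.04 - 2.06q = 20.16 + 0.65q → q* = 58.6273.
Consumer price on the demand curve at q*: 178.53 − 3.01×58.6273 = 2.0618.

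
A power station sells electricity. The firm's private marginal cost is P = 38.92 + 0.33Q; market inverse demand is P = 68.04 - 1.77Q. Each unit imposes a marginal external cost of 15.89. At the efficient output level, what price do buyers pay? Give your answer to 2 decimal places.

Social marginal cost = private MC + MEC = 54.81 + 0.33Q.
Set SMC = demand: 54.81 + 0.33Q = 68.04 - 1.77Q → Q* = 6.3000.
Consumer price on the demand curve at Q*: 68.04 − 1.77×6.3000 = 56.8890.

P = 56.89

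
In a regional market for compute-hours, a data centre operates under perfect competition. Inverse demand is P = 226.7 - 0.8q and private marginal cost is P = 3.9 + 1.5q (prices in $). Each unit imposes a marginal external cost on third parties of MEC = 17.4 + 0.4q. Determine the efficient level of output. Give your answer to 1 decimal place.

Social marginal cost = private MC + MEC = 21.3 + 1.9q.
Set SMC = demand: 21.3 + 1.9q = 226.7 - 0.8q → q* = 76.0741.

q* = 76.1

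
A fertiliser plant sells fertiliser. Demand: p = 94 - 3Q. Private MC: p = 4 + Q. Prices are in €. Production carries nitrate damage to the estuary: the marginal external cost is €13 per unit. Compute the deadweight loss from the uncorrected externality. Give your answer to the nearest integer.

Market equilibrium (private): 4 + Q = 94 - 3Q → Q_m = 22.5000.
Social marginal cost = private MC + MEC = 17 + Q.
Set SMC = demand: 17 + Q = 94 - 3Q → Q* = 19.2500.
Height of the DWL triangle at Q_m is SMC(Q_m) − demand(Q_m) = MEC(Q_m) = 13.0000.
DWL = ½ × 3.2500 × 13.0000 = 21.1250.

DWL = €21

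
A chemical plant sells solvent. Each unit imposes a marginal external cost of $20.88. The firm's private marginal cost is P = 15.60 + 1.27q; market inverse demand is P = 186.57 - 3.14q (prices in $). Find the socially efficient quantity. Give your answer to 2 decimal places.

Social marginal cost = private MC + MEC = 36.48 + 1.27q.
Set SMC = demand: 36.48 + 1.27q = 186.57 - 3.14q → q* = 34.0340.

q* = 34.03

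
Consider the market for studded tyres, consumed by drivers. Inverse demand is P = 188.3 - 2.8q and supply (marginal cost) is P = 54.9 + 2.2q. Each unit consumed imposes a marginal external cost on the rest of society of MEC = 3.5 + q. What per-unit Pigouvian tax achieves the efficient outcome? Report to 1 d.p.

Social marginal benefit = demand − MEC = 184.8 - 3.8q.
Set SMB = MC: 184.8 - 3.8q = 54.9 + 2.2q → q* = 21.6500.
The Pigouvian tax equals MEC at q*: 3.5 + 1.0×21.6500 = 25.1500.

tax = 25.2 per unit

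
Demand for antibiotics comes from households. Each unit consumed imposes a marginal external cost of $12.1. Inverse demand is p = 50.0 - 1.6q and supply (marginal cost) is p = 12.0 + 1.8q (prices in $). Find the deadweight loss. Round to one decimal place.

Market equilibrium (private): 12.0 + 1.8q = 50.0 - 1.6q → q_m = 11.1765.
Social marginal benefit = demand − MEC = 37.9 - 1.6q.
Set SMB = MC: 37.9 - 1.6q = 12.0 + 1.8q → q* = 7.6176.
The loss is the area between SMB and MC from q* to q_m; with linear curves that's a triangle of height MEC(q_m).
DWL = ½ × 3.5589 × 12.1000 = 21.5313.

DWL = $21.5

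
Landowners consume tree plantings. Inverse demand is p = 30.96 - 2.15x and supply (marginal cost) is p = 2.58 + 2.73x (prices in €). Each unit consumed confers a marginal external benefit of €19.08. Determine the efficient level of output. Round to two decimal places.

x* = 9.73

Social marginal benefit = demand + MEB = 50.04 - 2.15x.
Set SMB = MC: 50.04 - 2.15x = 2.58 + 2.73x → x* = 9.7254.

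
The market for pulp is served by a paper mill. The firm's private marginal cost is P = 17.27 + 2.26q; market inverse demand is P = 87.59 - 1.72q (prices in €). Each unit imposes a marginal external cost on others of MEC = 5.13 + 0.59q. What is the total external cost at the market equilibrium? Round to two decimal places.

Market equilibrium (private): 17.27 + 2.26q = 87.59 - 1.72q → q_m = 17.6683.
Total external cost = ∫₀^{q_m} (5.13 + 0.59q) dq = 5.13×17.6683 + ½×0.59×17.6683² = 182.7282.

€182.73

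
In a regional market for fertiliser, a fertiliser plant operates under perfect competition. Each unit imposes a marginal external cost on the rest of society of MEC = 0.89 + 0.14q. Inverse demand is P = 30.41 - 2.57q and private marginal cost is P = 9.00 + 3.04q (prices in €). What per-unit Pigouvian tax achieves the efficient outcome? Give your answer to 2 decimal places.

tax = €1.39 per unit

Social marginal cost = private MC + MEC = 9.89 + 3.18q.
Set SMC = demand: 9.89 + 3.18q = 30.41 - 2.57q → q* = 3.5687.
The Pigouvian tax equals MEC at q*: 0.89 + 0.14×3.5687 = 1.3896.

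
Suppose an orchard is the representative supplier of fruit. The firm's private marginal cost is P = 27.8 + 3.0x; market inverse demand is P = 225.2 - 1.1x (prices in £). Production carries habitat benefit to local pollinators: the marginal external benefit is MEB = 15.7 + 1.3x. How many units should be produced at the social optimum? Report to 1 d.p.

x* = 76.1

Social marginal cost = private MC − MEB = 12.1 + 1.7x.
Set SMC = demand: 12.1 + 1.7x = 225.2 - 1.1x → x* = 76.1071.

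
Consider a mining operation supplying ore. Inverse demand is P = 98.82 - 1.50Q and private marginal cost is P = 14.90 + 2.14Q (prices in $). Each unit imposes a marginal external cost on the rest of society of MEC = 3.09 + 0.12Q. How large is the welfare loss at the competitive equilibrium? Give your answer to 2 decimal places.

DWL = $4.56

Market equilibrium (private): 14.90 + 2.14Q = 98.82 - 1.50Q → Q_m = 23.0549.
Social marginal cost = private MC + MEC = 17.99 + 2.26Q.
Set SMC = demand: 17.99 + 2.26Q = 98.82 - 1.50Q → Q* = 21.4973.
Between Q* and Q_m the wedge SMC − demand runs linearly from 0 to MEC(Q_m), so the loss is a triangle.
DWL = ½ × 1.5576 × 5.8566 = 4.5611.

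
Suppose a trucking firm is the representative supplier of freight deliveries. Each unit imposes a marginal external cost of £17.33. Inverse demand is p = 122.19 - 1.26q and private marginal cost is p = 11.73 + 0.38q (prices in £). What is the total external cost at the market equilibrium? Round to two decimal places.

£1167.24

Market equilibrium (private): 11.73 + 0.38q = 122.19 - 1.26q → q_m = 67.3537.
Total external cost = MEC × q_m = 17.33 × 67.3537 = 1167.2396.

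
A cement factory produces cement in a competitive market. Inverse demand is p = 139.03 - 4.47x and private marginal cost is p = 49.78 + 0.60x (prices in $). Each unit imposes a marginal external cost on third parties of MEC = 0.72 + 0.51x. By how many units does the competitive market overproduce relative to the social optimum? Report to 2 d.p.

1.74 units

Market equilibrium (private): 49.78 + 0.60x = 139.03 - 4.47x → x_m = 17.6036.
Social marginal cost = private MC + MEC = 50.50 + 1.11x.
Set SMC = demand: 50.50 + 1.11x = 139.03 - 4.47x → x* = 15.8656.
Gap = |17.6036 − 15.8656| = 1.7380.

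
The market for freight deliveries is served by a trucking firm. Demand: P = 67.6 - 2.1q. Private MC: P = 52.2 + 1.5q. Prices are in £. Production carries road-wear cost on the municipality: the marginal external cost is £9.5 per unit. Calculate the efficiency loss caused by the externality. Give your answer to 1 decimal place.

DWL = £12.5

Market equilibrium (private): 52.2 + 1.5q = 67.6 - 2.1q → q_m = 4.2778.
Social marginal cost = private MC + MEC = 61.7 + 1.5q.
Set SMC = demand: 61.7 + 1.5q = 67.6 - 2.1q → q* = 1.6389.
The welfare-loss triangle has base |q_m − q*| and height MEC(q_m) (the vertical gap between SMC and demand is zero at q* and MEC at q_m).
DWL = ½ × 2.6389 × 9.5000 = 12.5348.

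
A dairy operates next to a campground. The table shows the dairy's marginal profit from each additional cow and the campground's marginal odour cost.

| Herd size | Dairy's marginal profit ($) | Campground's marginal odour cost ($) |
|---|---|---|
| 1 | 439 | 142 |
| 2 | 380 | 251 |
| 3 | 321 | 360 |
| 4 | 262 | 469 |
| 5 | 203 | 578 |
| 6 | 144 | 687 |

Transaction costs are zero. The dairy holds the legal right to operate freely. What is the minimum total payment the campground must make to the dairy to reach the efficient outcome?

$930

Left alone the dairy would choose level 6 (marginal profit stays positive).
Efficient level: k* = 2 (marginal profit ≥ marginal odour cost through 2).
The campground must at least cover the dairy's forgone profit from cutting 6→2: 321 + 262 + 203 + 144 = 930.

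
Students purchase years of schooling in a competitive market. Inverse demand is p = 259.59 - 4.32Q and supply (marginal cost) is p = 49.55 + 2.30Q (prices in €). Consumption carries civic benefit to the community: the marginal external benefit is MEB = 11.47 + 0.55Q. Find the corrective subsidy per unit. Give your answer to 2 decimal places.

Social marginal benefit = demand + MEB = 271.06 - 3.77Q.
Set SMB = MC: 271.06 - 3.77Q = 49.55 + 2.30Q → Q* = 36.4926.
The Pigouvian subsidy equals MEB at Q*: 11.47 + 0.55×36.4926 = 31.5409.

subsidy = €31.54 per unit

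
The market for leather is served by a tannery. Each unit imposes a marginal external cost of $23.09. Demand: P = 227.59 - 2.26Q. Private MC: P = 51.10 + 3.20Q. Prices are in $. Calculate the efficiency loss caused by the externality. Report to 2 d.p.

Market equilibrium (private): 51.10 + 3.20Q = 227.59 - 2.26Q → Q_m = 32.3242.
Social marginal cost = private MC + MEC = 74.19 + 3.20Q.
Set SMC = demand: 74.19 + 3.20Q = 227.59 - 2.26Q → Q* = 28.0952.
Height of the DWL triangle at Q_m is SMC(Q_m) − demand(Q_m) = MEC(Q_m) = 23.0900.
DWL = ½ × 4.2290 × 23.0900 = 48.8238.

DWL = $48.82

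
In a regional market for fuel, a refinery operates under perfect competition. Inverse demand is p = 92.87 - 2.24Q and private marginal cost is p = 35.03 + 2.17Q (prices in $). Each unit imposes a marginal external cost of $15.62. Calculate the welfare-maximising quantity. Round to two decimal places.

Social marginal cost = private MC + MEC = 50.65 + 2.17Q.
Set SMC = demand: 50.65 + 2.17Q = 92.87 - 2.24Q → Q* = 9.5737.

Q* = 9.57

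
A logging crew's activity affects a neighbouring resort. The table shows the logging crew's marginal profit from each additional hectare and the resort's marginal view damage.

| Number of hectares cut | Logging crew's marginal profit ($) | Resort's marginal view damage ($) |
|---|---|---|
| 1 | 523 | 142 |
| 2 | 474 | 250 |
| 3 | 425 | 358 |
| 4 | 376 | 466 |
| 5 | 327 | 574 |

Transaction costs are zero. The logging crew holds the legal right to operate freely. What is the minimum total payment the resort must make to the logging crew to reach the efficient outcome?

$703

Left alone the logging crew would choose level 5 (marginal profit stays positive).
Efficient level: k* = 3 (marginal profit ≥ marginal view damage through 3).
The resort must at least cover the logging crew's forgone profit from cutting 5→3: 376 + 327 = 703.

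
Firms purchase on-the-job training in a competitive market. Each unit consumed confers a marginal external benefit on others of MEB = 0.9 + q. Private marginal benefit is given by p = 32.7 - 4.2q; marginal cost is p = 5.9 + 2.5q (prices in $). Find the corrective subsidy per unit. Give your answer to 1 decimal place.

Social marginal benefit = demand + MEB = 33.6 - 3.2q.
Set SMB = MC: 33.6 - 3.2q = 5.9 + 2.5q → q* = 4.8596.
The Pigouvian subsidy equals MEB at q*: 0.9 + 1.0×4.8596 = 5.7596.

subsidy = $5.8 per unit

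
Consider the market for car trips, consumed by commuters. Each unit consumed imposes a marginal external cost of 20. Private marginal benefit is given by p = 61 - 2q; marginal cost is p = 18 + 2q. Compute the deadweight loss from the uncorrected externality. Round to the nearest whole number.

Market equilibrium (private): 18 + 2q = 61 - 2q → q_m = 10.7500.
Social marginal benefit = demand − MEC = 41 - 2q.
Set SMB = MC: 41 - 2q = 18 + 2q → q* = 5.7500.
The welfare-loss triangle has base |q_m − q*| and height MEC(q_m) (the vertical gap between SMB and MC is zero at q* and MEC at q_m).
DWL = ½ × 5.0000 × 20.0000 = 50.0000.

DWL = 50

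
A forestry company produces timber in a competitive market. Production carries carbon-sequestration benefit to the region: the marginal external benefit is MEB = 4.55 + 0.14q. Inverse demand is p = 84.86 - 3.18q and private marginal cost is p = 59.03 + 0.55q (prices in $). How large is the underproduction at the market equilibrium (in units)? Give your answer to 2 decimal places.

Market equilibrium (private): 59.03 + 0.55q = 84.86 - 3.18q → q_m = 6.9249.
Social marginal cost = private MC − MEB = 54.48 + 0.41q.
Set SMC = demand: 54.48 + 0.41q = 84.86 - 3.18q → q* = 8.4624.
Gap = |6.9249 − 8.4624| = 1.5375.

1.54 units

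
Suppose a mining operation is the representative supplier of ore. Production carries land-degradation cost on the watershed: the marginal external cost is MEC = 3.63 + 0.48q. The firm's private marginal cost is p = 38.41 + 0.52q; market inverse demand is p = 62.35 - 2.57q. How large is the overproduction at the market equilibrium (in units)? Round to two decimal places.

Market equilibrium (private): 38.41 + 0.52q = 62.35 - 2.57q → q_m = 7.7476.
Social marginal cost = private MC + MEC = 42.04 + q.
Set SMC = demand: 42.04 + q = 62.35 - 2.57q → q* = 5.6891.
Gap = |7.7476 − 5.6891| = 2.0585.

2.06 units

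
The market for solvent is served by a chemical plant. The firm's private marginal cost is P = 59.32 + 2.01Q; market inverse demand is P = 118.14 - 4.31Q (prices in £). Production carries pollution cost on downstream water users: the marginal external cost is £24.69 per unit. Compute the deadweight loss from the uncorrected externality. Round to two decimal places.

Market equilibrium (private): 59.32 + 2.01Q = 118.14 - 4.31Q → Q_m = 9.3070.
Social marginal cost = private MC + MEC = 84.01 + 2.01Q.
Set SMC = demand: 84.01 + 2.01Q = 118.14 - 4.31Q → Q* = 5.4003.
The welfare-loss triangle has base |Q_m − Q*| and height MEC(Q_m) (the vertical gap between SMC and demand is zero at Q* and MEC at Q_m).
DWL = ½ × 3.9067 × 24.6900 = 48.2282.

DWL = £48.23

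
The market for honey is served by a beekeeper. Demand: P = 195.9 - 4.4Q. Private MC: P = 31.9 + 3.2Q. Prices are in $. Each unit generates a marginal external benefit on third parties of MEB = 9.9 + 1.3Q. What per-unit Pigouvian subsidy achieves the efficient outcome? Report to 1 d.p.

Social marginal cost = private MC − MEB = 22.0 + 1.9Q.
Set SMC = demand: 22.0 + 1.9Q = 195.9 - 4.4Q → Q* = 27.6032.
The Pigouvian subsidy equals MEB at Q*: 9.9 + 1.3×27.6032 = 45.7842.

subsidy = $45.8 per unit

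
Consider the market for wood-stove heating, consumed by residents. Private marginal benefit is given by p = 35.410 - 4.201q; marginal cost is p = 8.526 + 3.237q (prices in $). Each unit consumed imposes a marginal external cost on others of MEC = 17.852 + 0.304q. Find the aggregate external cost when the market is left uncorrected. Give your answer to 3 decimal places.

$66.510

Market equilibrium (private): 8.526 + 3.237q = 35.410 - 4.201q → q_m = 3.6144.
Total external cost = ∫₀^{q_m} (17.852 + 0.304q) dq = 17.852×3.6144 + ½×0.304×3.6144² = 66.5100.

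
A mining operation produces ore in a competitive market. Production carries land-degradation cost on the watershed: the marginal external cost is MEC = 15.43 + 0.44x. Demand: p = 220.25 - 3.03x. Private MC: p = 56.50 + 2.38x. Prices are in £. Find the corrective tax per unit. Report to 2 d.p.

tax = £26.59 per unit

Social marginal cost = private MC + MEC = 71.93 + 2.82x.
Set SMC = demand: 71.93 + 2.82x = 220.25 - 3.03x → x* = 25.3538.
The Pigouvian tax equals MEC at x*: 15.43 + 0.44×25.3538 = 26.5857.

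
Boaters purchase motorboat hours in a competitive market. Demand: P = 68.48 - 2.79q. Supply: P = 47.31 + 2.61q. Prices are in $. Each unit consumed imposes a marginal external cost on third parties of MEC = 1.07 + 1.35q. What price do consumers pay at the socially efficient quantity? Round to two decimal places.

P = $60.17

Social marginal benefit = demand − MEC = 67.41 - 4.14q.
Set SMB = MC: 67.41 - 4.14q = 47.31 + 2.61q → q* = 2.9778.
Consumer price on the demand curve at q*: 68.48 − 2.79×2.9778 = 60.1719.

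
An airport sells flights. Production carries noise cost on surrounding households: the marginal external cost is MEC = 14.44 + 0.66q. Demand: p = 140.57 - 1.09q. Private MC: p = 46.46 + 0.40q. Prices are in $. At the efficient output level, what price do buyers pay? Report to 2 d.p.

P = $100.18

Social marginal cost = private MC + MEC = 60.90 + 1.06q.
Set SMC = demand: 60.90 + 1.06q = 140.57 - 1.09q → q* = 37.0558.
Consumer price on the demand curve at q*: 140.57 − 1.09×37.0558 = 100.1792.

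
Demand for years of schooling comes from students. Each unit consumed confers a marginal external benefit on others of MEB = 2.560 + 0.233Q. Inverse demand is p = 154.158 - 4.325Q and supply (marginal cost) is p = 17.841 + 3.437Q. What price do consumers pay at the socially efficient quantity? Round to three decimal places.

Social marginal benefit = demand + MEB = 156.718 - 4.092Q.
Set SMB = MC: 156.718 - 4.092Q = 17.841 + 3.437Q → Q* = 18.4456.
Consumer price on the demand curve at Q*: 154.158 − 4.325×18.4456 = 74.3808.

P = 74.381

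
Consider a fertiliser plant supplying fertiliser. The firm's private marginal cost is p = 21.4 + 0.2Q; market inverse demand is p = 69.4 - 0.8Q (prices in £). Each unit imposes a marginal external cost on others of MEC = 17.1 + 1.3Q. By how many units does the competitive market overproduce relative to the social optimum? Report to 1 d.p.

34.6 units

Market equilibrium (private): 21.4 + 0.2Q = 69.4 - 0.8Q → Q_m = 48.0000.
Social marginal cost = private MC + MEC = 38.5 + 1.5Q.
Set SMC = demand: 38.5 + 1.5Q = 69.4 - 0.8Q → Q* = 13.4348.
Gap = |48.0000 − 13.4348| = 34.5652.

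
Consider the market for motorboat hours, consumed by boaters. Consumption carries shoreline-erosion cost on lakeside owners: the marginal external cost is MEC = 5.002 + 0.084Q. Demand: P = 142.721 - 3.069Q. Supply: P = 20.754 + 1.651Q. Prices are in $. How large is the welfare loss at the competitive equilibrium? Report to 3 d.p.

Market equilibrium (private): 20.754 + 1.651Q = 142.721 - 3.069Q → Q_m = 25.8405.
Social marginal benefit = demand − MEC = 137.719 - 3.153Q.
Set SMB = MC: 137.719 - 3.153Q = 20.754 + 1.651Q → Q* = 24.3474.
The welfare-loss triangle has base |Q_m − Q*| and height MEC(Q_m) (the vertical gap between SMB and MC is zero at Q* and MEC at Q_m).
DWL = ½ × 1.4931 × 7.1726 = 5.3547.

DWL = $5.355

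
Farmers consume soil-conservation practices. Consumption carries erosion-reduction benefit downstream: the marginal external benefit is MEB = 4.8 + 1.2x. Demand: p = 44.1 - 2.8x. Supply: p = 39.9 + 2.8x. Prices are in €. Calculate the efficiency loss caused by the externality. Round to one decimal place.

DWL = €3.7

Market equilibrium (private): 39.9 + 2.8x = 44.1 - 2.8x → x_m = 0.7500.
Social marginal benefit = demand + MEB = 48.9 - 1.6x.
Set SMB = MC: 48.9 - 1.6x = 39.9 + 2.8x → x* = 2.0455.
Between x* and x_m the wedge SMB − MC runs linearly from 0 to MEB(x_m), so the loss is a triangle.
DWL = ½ × 1.2955 × 5.7000 = 3.6922.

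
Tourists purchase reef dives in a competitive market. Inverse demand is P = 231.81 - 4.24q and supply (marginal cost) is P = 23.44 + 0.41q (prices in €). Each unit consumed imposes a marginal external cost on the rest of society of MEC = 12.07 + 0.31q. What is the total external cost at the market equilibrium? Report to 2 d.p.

Market equilibrium (private): 23.44 + 0.41q = 231.81 - 4.24q → q_m = 44.8108.
Total external cost = ∫₀^{q_m} (12.07 + 0.31q) dq = 12.07×44.8108 + ½×0.31×44.8108² = 852.1076.

€852.11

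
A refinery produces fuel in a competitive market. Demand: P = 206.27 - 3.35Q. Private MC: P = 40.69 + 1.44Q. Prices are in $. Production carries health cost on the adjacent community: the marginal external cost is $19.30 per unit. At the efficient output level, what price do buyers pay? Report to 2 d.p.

Social marginal cost = private MC + MEC = 59.99 + 1.44Q.
Set SMC = demand: 59.99 + 1.44Q = 206.27 - 3.35Q → Q* = 30.5386.
Consumer price on the demand curve at Q*: 206.27 − 3.35×30.5386 = 103.9657.

P = $103.97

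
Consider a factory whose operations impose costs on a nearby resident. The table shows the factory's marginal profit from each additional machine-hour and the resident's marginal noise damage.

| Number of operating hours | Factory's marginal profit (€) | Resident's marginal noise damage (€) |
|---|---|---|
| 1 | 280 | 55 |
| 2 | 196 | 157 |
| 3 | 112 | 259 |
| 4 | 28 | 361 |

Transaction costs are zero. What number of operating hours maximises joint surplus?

Bargaining reaches the level where marginal profit last exceeds marginal noise damage.
That holds through level 2 (196 ≥ 157) but not at 3 (112 < 259).

2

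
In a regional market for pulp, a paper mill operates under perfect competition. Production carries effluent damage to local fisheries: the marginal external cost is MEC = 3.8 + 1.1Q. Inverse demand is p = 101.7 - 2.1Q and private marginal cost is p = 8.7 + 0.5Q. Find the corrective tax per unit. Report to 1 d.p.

tax = 30.3 per unit

Social marginal cost = private MC + MEC = 12.5 + 1.6Q.
Set SMC = demand: 12.5 + 1.6Q = 101.7 - 2.1Q → Q* = 24.1081.
The Pigouvian tax equals MEC at Q*: 3.8 + 1.1×24.1081 = 30.3189.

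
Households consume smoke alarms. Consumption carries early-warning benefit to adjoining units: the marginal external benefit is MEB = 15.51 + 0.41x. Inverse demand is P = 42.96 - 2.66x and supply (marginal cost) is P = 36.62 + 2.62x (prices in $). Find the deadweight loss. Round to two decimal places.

DWL = $26.29

Market equilibrium (private): 36.62 + 2.62x = 42.96 - 2.66x → x_m = 1.2008.
Social marginal benefit = demand + MEB = 58.47 - 2.25x.
Set SMB = MC: 58.47 - 2.25x = 36.62 + 2.62x → x* = 4.4867.
The loss is the area between SMB and MC from x* to x_m; with linear curves that's a triangle of height MEB(x_m).
DWL = ½ × 3.2859 × 16.0023 = 26.2910.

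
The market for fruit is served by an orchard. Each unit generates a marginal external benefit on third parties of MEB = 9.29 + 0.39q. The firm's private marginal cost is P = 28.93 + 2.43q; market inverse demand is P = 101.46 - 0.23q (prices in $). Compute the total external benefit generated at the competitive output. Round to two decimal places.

$398.29

Market equilibrium (private): 28.93 + 2.43q = 101.46 - 0.23q → q_m = 27.2669.
Total external benefit = ∫₀^{q_m} (9.29 + 0.39q) dq = 9.29×27.2669 + ½×0.39×27.2669² = 398.2888.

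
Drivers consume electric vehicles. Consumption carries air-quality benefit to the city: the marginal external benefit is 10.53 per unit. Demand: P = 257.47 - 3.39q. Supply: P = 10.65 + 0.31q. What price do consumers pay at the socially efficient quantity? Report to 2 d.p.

P = 21.68

Social marginal benefit = demand + MEB = 268.00 - 3.39q.
Set SMB = MC: 268.00 - 3.39q = 10.65 + 0.31q → q* = 69.5541.
Consumer price on the demand curve at q*: 257.47 − 3.39×69.5541 = 21.6816.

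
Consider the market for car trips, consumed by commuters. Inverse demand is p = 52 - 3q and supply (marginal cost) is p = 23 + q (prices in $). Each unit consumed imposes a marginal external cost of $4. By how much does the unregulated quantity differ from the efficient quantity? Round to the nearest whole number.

1 units

Market equilibrium (private): 23 + q = 52 - 3q → q_m = 7.2500.
Social marginal benefit = demand − MEC = 48 - 3q.
Set SMB = MC: 48 - 3q = 23 + q → q* = 6.2500.
Gap = |7.2500 − 6.2500| = 1.0000.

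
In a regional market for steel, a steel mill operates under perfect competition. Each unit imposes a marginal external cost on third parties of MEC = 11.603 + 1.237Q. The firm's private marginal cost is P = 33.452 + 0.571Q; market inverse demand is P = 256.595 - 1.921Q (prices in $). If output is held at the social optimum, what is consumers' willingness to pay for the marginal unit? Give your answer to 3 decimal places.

Social marginal cost = private MC + MEC = 45.055 + 1.808Q.
Set SMC = demand: 45.055 + 1.808Q = 256.595 - 1.921Q → Q* = 56.7283.
Consumer price on the demand curve at Q*: 256.595 − 1.921×56.7283 = 147.6199.

P = $147.620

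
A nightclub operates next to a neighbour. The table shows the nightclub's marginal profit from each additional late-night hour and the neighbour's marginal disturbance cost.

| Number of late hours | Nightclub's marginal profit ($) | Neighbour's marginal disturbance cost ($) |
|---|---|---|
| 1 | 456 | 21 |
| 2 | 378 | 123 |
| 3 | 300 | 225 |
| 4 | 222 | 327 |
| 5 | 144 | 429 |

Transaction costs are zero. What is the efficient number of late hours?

Bargaining reaches the level where marginal profit last exceeds marginal disturbance cost.
That holds through level 3 (300 ≥ 225) but not at 4 (222 < 327).

3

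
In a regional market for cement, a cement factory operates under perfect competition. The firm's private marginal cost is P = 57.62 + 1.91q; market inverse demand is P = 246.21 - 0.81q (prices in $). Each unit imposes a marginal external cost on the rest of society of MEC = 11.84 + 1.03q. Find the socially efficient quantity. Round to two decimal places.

q* = 47.13

Social marginal cost = private MC + MEC = 69.46 + 2.94q.
Set SMC = demand: 69.46 + 2.94q = 246.21 - 0.81q → q* = 47.1333.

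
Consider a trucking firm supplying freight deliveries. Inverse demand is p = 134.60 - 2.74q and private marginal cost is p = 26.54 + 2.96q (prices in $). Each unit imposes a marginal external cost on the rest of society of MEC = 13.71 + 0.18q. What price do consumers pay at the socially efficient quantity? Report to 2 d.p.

Social marginal cost = private MC + MEC = 40.25 + 3.14q.
Set SMC = demand: 40.25 + 3.14q = 134.60 - 2.74q → q* = 16.0459.
Consumer price on the demand curve at q*: 134.60 − 2.74×16.0459 = 90.6342.

P = $90.63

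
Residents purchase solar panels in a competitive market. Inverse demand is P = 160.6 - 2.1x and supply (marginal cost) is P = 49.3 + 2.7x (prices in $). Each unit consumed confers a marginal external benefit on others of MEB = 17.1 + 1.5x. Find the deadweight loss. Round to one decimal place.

Market equilibrium (private): 49.3 + 2.7x = 160.6 - 2.1x → x_m = 23.1875.
Social marginal benefit = demand + MEB = 177.7 - 0.6x.
Set SMB = MC: 177.7 - 0.6x = 49.3 + 2.7x → x* = 38.9091.
The loss is the area between SMB and MC from x* to x_m; with linear curves that's a triangle of height MEB(x_m).
DWL = ½ × 15.7216 × 51.8813 = 407.8285.

DWL = $407.8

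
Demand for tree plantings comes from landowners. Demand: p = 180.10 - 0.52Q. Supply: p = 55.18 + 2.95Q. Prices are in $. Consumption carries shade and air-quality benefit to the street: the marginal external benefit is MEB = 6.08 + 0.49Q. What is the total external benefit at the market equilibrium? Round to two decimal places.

$536.40

Market equilibrium (private): 55.18 + 2.95Q = 180.10 - 0.52Q → Q_m = 36.0000.
Total external benefit = ∫₀^{Q_m} (6.08 + 0.49Q) dQ = 6.08×36.0000 + ½×0.49×36.0000² = 536.4000.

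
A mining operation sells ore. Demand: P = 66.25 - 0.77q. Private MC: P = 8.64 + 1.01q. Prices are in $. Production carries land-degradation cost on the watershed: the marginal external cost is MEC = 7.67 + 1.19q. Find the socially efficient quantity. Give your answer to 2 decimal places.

q* = 16.81

Social marginal cost = private MC + MEC = 16.31 + 2.20q.
Set SMC = demand: 16.31 + 2.20q = 66.25 - 0.77q → q* = 16.8148.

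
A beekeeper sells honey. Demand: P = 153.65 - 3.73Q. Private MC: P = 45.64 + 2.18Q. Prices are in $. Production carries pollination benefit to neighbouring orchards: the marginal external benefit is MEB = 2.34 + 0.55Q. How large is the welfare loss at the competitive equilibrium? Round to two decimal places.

DWL = $14.32

Market equilibrium (private): 45.64 + 2.18Q = 153.65 - 3.73Q → Q_m = 18.2758.
Social marginal cost = private MC − MEB = 43.30 + 1.63Q.
Set SMC = demand: 43.30 + 1.63Q = 153.65 - 3.73Q → Q* = 20.5877.
The welfare-loss triangle has base |Q_m − Q*| and height MEB(Q_m) (the vertical gap between SMC and demand is zero at Q* and MEB at Q_m).
DWL = ½ × 2.3119 × 12.3917 = 14.3242.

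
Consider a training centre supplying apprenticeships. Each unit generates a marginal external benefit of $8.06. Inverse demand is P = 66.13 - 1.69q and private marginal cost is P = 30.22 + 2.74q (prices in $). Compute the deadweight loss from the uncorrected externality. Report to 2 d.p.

DWL = $7.33

Market equilibrium (private): 30.22 + 2.74q = 66.13 - 1.69q → q_m = 8.1061.
Social marginal cost = private MC − MEB = 22.16 + 2.74q.
Set SMC = demand: 22.16 + 2.74q = 66.13 - 1.69q → q* = 9.9255.
The loss is the area between SMC and demand from q* to q_m; with linear curves that's a triangle of height MEB(q_m).
DWL = ½ × 1.8194 × 8.0600 = 7.3322.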